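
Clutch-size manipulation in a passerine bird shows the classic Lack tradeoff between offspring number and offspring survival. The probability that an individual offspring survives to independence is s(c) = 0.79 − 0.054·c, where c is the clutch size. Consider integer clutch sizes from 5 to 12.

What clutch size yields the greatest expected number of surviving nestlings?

7

Expected surviving nestlings = c × s(c):
  c=5: 5 × 0.520 = 2.600
  c=6: 6 × 0.466 = 2.796
  c=7: 7 × 0.412 = 2.884
  c=8: 8 × 0.358 = 2.864
  c=9: 9 × 0.304 = 2.736
  c=10: 10 × 0.250 = 2.500
  c=11: 11 × 0.196 = 2.156
  c=12: 12 × 0.142 = 1.704
Maximum at c = 7 (2.884 surviving nestlings).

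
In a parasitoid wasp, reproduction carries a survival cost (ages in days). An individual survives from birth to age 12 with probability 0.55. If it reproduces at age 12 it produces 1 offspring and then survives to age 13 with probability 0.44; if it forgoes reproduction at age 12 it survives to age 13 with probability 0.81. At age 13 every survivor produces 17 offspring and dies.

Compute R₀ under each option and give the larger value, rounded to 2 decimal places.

7.57

breed at age 12: R₀ = 0.55 × (1 + 0.44 × 17) = 0.55 × 8.4800 = 4.6640
delay to age 13: R₀ = 0.55 × (0.81 × 17) = 0.55 × 13.7700 = 7.5735
Higher: delay to age 13 (7.5735).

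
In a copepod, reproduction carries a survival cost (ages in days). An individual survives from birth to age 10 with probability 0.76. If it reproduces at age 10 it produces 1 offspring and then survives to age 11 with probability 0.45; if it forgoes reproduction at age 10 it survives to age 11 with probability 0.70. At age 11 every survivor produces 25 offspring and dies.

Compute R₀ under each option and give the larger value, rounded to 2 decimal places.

breed at age 10: R₀ = 0.76 × (1 + 0.45 × 25) = 0.76 × 12.2500 = 9.3100
delay to age 11: R₀ = 0.76 × (0.70 × 25) = 0.76 × 17.5000 = 13.3000
Higher: delay to age 11 (13.3000).

13.30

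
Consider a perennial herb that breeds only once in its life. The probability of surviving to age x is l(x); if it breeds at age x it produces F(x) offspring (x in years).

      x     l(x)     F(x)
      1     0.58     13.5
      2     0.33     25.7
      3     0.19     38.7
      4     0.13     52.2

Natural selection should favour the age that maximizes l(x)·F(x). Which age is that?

Expected offspring if breeding at age x = l(x) × F(x):
  age 1: 0.58 × 13.5 = 7.830
  age 2: 0.33 × 25.7 = 8.481
  age 3: 0.19 × 38.7 = 7.353
  age 4: 0.13 × 52.2 = 6.786
Maximum at age 2 (8.481).

2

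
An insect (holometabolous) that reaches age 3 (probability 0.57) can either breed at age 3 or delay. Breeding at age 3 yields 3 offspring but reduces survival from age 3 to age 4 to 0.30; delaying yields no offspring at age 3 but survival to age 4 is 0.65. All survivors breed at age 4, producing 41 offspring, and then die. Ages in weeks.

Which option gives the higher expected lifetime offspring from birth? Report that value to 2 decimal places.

breed at age 3: R₀ = 0.57 × (3 + 0.30 × 41) = 0.57 × 15.3000 = 8.7210
delay to age 4: R₀ = 0.57 × (0.65 × 41) = 0.57 × 26.6500 = 15.1905
Higher: delay to age 4 (15.1905).

15.19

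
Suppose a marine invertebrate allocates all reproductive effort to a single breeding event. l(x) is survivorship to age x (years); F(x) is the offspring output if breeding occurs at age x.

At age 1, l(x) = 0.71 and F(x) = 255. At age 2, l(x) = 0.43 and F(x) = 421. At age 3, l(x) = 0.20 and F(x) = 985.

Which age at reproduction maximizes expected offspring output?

3

Expected offspring if breeding at age x = l(x) × F(x):
  age 1: 0.71 × 255 = 181.050
  age 2: 0.43 × 421 = 181.030
  age 3: 0.20 × 985 = 197.000
Maximum at age 3 (197.000).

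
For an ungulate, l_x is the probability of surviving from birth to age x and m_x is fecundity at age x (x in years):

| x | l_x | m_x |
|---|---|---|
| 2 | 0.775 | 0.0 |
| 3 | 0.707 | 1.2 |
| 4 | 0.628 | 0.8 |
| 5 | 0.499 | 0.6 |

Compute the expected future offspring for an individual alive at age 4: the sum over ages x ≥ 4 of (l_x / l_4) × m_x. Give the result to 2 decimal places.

1.28

l_4 = 0.628. Conditional survival from age 4 to x is l_x / l_4.
  x=4: (0.628/0.628) × 0.8 = 0.8000
  x=5: (0.499/0.628) × 0.6 = 0.4768
Sum = 0.8000 + 0.4768 = 1.2768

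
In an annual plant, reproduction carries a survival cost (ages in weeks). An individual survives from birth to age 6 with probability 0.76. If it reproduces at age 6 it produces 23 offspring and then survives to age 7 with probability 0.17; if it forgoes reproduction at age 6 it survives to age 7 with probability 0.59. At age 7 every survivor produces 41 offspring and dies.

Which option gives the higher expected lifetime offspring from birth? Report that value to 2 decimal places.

22.78

breed at age 6: R₀ = 0.76 × (23 + 0.17 × 41) = 0.76 × 29.9700 = 22.7772
delay to age 7: R₀ = 0.76 × (0.59 × 41) = 0.76 × 24.1900 = 18.3844
Higher: breed at age 6 (22.7772).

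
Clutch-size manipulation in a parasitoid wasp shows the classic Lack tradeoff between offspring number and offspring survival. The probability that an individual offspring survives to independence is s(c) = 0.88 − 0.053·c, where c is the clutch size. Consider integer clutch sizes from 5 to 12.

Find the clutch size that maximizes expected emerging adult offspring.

8

Expected emerging adult offspring = c × s(c):
  c=5: 5 × 0.615 = 3.075
  c=6: 6 × 0.562 = 3.372
  c=7: 7 × 0.509 = 3.563
  c=8: 8 × 0.456 = 3.648
  c=9: 9 × 0.403 = 3.627
  c=10: 10 × 0.350 = 3.500
  c=11: 11 × 0.297 = 3.267
  c=12: 12 × 0.244 = 2.928
Maximum at c = 8 (3.648 emerging adult offspring).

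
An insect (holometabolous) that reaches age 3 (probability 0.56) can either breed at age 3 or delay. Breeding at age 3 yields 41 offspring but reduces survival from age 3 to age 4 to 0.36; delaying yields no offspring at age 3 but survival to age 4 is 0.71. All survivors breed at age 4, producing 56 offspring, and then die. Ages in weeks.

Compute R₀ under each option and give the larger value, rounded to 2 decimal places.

34.25

breed at age 3: R₀ = 0.56 × (41 + 0.36 × 56) = 0.56 × 61.1600 = 34.2496
delay to age 4: R₀ = 0.56 × (0.71 × 56) = 0.56 × 39.7600 = 22.2656
Higher: breed at age 3 (34.2496).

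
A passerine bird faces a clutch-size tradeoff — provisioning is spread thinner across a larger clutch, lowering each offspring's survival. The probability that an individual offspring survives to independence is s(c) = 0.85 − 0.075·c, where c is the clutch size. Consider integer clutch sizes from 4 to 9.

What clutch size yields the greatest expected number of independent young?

6

Expected independent young = c × s(c):
  c=4: 4 × 0.550 = 2.200
  c=5: 5 × 0.475 = 2.375
  c=6: 6 × 0.400 = 2.400
  c=7: 7 × 0.325 = 2.275
  c=8: 8 × 0.250 = 2.000
  c=9: 9 × 0.175 = 1.575
Maximum at c = 6 (2.400 independent young).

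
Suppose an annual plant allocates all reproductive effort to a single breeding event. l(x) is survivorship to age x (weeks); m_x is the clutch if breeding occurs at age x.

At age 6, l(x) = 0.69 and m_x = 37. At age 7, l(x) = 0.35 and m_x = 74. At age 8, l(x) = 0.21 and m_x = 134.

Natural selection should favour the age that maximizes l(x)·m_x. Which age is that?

8

Expected offspring if breeding at age x = l(x) × m_x:
  age 6: 0.69 × 37 = 25.530
  age 7: 0.35 × 74 = 25.900
  age 8: 0.21 × 134 = 28.140
Maximum at age 8 (28.140).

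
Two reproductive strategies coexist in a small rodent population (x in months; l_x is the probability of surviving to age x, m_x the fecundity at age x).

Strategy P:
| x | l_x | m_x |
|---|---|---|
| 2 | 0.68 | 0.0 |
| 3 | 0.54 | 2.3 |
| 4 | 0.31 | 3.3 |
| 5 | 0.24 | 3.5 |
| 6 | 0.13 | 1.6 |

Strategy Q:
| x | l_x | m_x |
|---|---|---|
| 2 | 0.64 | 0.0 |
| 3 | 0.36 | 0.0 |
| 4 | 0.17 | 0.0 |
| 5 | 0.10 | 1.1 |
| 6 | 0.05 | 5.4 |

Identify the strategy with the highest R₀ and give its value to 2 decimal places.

Strategy P: R₀ = 0.68×0.0 + 0.54×2.3 + 0.31×3.3 + 0.24×3.5 + 0.13×1.6 = 3.3130
Strategy Q: R₀ = 0.64×0.0 + 0.36×0.0 + 0.17×0.0 + 0.10×1.1 + 0.05×5.4 = 0.3800
Highest R₀: strategy P with 3.3130.

3.31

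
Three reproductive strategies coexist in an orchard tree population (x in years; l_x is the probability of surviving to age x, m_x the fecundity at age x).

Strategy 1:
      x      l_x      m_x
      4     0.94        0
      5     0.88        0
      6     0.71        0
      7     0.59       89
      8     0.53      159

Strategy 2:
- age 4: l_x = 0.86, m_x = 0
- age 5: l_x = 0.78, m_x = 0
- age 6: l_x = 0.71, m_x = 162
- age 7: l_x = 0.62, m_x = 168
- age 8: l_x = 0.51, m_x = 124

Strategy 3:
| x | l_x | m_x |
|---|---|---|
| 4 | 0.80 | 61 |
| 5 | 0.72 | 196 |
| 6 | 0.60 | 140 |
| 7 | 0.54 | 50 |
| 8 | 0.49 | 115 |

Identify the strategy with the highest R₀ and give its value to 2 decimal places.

357.27

Strategy 1: R₀ = 0.94×0 + 0.88×0 + 0.71×0 + 0.59×89 + 0.53×159 = 136.7800
Strategy 2: R₀ = 0.86×0 + 0.78×0 + 0.71×162 + 0.62×168 + 0.51×124 = 282.4200
Strategy 3: R₀ = 0.80×61 + 0.72×196 + 0.60×140 + 0.54×50 + 0.49×115 = 357.2700
Highest R₀: strategy 3 with 357.2700.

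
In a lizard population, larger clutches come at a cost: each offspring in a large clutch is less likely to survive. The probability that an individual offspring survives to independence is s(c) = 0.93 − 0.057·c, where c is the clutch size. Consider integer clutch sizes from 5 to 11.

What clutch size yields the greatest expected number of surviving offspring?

8

Expected surviving offspring = c × s(c):
  c=5: 5 × 0.645 = 3.225
  c=6: 6 × 0.588 = 3.528
  c=7: 7 × 0.531 = 3.717
  c=8: 8 × 0.474 = 3.792
  c=9: 9 × 0.417 = 3.753
  c=10: 10 × 0.360 = 3.600
  c=11: 11 × 0.303 = 3.333
Maximum at c = 8 (3.792 surviving offspring).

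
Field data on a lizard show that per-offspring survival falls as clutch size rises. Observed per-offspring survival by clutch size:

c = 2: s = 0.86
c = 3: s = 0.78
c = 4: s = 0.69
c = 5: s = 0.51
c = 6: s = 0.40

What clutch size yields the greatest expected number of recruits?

Expected recruits = c × s(c):
  c=2: 2 × 0.86 = 1.720
  c=3: 3 × 0.78 = 2.340
  c=4: 4 × 0.69 = 2.760
  c=5: 5 × 0.51 = 2.550
  c=6: 6 × 0.40 = 2.400
Maximum at c = 4 (2.760 recruits).

4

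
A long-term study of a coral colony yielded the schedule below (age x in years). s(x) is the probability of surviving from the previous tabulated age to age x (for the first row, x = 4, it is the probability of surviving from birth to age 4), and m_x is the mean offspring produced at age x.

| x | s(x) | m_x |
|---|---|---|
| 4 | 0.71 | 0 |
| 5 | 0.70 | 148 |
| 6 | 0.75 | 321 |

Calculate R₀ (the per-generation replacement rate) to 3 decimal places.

Survivorship from birth: l_x = s_4·s_5·…·s_x.
  l_4 = 0.71000
  l_5 = 0.49700
  l_6 = 0.37275
R₀ = Σ l_x m_x:
  age 4: 0.71000 × 0 = 0.0000
  age 5: 0.49700 × 148 = 73.5560
  age 6: 0.37275 × 321 = 119.6528
R₀ = 0.0000 + 73.5560 + 119.6528 = 193.2088

193.209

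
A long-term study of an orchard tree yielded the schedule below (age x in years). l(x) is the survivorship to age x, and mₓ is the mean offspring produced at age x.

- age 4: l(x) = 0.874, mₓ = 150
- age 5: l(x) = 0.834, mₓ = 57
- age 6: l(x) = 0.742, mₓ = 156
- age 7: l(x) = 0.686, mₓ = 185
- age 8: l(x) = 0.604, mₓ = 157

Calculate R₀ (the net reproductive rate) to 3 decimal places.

R₀ = Σ l(x) mₓ:
  age 4: 0.874 × 150 = 131.1000
  age 5: 0.834 × 57 = 47.5380
  age 6: 0.742 × 156 = 115.7520
  age 7: 0.686 × 185 = 126.9100
  age 8: 0.604 × 157 = 94.8280
R₀ = 131.1000 + 47.5380 + 115.7520 + 126.9100 + 94.8280 = 516.1280

516.128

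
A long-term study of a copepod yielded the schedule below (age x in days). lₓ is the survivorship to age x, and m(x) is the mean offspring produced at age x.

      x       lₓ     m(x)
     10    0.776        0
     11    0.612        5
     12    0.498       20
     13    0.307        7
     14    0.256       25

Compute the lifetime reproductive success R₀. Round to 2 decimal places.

R₀ = Σ lₓ m(x):
  age 10: 0.776 × 0 = 0.0000
  age 11: 0.612 × 5 = 3.0600
  age 12: 0.498 × 20 = 9.9600
  age 13: 0.307 × 7 = 2.1490
  age 14: 0.256 × 25 = 6.4000
R₀ = 0.0000 + 3.0600 + 9.9600 + 2.1490 + 6.4000 = 21.5690

21.57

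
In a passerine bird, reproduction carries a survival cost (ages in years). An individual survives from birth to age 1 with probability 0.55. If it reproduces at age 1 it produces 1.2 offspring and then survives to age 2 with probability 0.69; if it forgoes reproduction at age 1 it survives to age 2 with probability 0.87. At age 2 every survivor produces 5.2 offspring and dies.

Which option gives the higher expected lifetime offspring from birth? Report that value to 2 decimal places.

breed at age 1: R₀ = 0.55 × (1.2 + 0.69 × 5.2) = 0.55 × 4.7880 = 2.6334
delay to age 2: R₀ = 0.55 × (0.87 × 5.2) = 0.55 × 4.5240 = 2.4882
Higher: breed at age 1 (2.6334).

2.63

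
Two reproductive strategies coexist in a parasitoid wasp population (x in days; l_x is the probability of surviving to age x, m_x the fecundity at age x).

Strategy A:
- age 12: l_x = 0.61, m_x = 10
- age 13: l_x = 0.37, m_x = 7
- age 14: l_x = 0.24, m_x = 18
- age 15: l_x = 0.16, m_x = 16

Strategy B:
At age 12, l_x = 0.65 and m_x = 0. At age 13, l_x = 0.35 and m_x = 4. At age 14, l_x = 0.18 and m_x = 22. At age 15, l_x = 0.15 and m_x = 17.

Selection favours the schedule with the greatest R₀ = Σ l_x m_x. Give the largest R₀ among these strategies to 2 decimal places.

15.57

Strategy A: R₀ = 0.61×10 + 0.37×7 + 0.24×18 + 0.16×16 = 15.5700
Strategy B: R₀ = 0.65×0 + 0.35×4 + 0.18×22 + 0.15×17 = 7.9100
Highest R₀: strategy A with 15.5700.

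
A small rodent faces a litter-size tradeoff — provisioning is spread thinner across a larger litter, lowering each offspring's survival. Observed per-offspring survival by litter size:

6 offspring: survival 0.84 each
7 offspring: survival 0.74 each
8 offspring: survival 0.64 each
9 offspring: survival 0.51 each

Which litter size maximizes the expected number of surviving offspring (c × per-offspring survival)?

7

Expected surviving offspring = c × s(c):
  c=6: 6 × 0.84 = 5.040
  c=7: 7 × 0.74 = 5.180
  c=8: 8 × 0.64 = 5.120
  c=9: 9 × 0.51 = 4.590
Maximum at c = 7 (5.180 surviving offspring).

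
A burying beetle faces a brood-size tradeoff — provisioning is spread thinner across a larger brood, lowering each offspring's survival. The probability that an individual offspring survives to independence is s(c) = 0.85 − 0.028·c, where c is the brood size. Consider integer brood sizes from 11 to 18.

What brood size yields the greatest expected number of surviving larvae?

15

Expected surviving larvae = c × s(c):
  c=11: 11 × 0.542 = 5.962
  c=12: 12 × 0.514 = 6.168
  c=13: 13 × 0.486 = 6.318
  c=14: 14 × 0.458 = 6.412
  c=15: 15 × 0.430 = 6.450
  c=16: 16 × 0.402 = 6.432
  c=17: 17 × 0.374 = 6.358
  c=18: 18 × 0.346 = 6.228
Maximum at c = 15 (6.450 surviving larvae).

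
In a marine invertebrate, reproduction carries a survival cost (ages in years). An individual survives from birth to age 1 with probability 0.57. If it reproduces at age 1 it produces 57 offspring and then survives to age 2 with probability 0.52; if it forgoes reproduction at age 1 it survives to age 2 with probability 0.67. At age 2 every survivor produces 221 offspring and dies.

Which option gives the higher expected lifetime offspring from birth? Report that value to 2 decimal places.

breed at age 1: R₀ = 0.57 × (57 + 0.52 × 221) = 0.57 × 171.9200 = 97.9944
delay to age 2: R₀ = 0.57 × (0.67 × 221) = 0.57 × 148.0700 = 84.3999
Higher: breed at age 1 (97.9944).

97.99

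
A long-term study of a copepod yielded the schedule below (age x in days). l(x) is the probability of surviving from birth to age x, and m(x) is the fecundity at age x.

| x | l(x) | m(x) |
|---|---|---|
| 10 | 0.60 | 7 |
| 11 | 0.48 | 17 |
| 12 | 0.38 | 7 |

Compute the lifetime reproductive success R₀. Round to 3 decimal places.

R₀ = Σ l(x) m(x):
  age 10: 0.60 × 7 = 4.2000
  age 11: 0.48 × 17 = 8.1600
  age 12: 0.38 × 7 = 2.6600
R₀ = 4.2000 + 8.1600 + 2.6600 = 15.0200

15.020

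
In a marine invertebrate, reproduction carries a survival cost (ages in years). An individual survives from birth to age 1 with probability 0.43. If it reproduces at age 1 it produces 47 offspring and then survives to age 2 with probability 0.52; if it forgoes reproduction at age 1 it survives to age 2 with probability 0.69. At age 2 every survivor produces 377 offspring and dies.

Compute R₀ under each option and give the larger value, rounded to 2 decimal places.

111.86

breed at age 1: R₀ = 0.43 × (47 + 0.52 × 377) = 0.43 × 243.0400 = 104.5072
delay to age 2: R₀ = 0.43 × (0.69 × 377) = 0.43 × 260.1300 = 111.8559
Higher: delay to age 2 (111.8559).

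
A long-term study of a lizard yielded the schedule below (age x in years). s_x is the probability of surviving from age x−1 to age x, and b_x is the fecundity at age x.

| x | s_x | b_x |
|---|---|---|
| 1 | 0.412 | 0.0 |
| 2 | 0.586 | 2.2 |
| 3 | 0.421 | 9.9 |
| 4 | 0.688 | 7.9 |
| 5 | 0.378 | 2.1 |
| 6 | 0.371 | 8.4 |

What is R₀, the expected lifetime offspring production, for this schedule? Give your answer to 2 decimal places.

Survivorship from birth: l_x = s_1·s_2·…·s_x.
  l_1 = 0.41200
  l_2 = 0.24143
  l_3 = 0.10164
  l_4 = 0.06993
  l_5 = 0.02643
  l_6 = 0.00981
R₀ = Σ l_x b_x:
  age 1: 0.41200 × 0.0 = 0.0000
  age 2: 0.24143 × 2.2 = 0.5311
  age 3: 0.10164 × 9.9 = 1.0062
  age 4: 0.06993 × 7.9 = 0.5524
  age 5: 0.02643 × 2.1 = 0.0555
  age 6: 0.00981 × 8.4 = 0.0824
R₀ = 0.0000 + 0.5311 + 1.0062 + 0.5524 + 0.0555 + 0.0824 = 2.2277

2.23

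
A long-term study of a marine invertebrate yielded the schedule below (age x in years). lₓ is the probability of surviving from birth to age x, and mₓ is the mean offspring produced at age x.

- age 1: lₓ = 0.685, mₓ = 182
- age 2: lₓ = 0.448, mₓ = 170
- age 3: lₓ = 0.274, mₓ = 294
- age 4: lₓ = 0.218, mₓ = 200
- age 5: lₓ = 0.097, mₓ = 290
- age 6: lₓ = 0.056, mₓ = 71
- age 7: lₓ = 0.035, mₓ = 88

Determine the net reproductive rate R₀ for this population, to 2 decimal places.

360.17

R₀ = Σ lₓ mₓ:
  age 1: 0.685 × 182 = 124.6700
  age 2: 0.448 × 170 = 76.1600
  age 3: 0.274 × 294 = 80.5560
  age 4: 0.218 × 200 = 43.6000
  age 5: 0.097 × 290 = 28.1300
  age 6: 0.056 × 71 = 3.9760
  age 7: 0.035 × 88 = 3.0800
R₀ = 124.6700 + 76.1600 + 80.5560 + 43.6000 + 28.1300 + 3.9760 + 3.0800 = 360.1720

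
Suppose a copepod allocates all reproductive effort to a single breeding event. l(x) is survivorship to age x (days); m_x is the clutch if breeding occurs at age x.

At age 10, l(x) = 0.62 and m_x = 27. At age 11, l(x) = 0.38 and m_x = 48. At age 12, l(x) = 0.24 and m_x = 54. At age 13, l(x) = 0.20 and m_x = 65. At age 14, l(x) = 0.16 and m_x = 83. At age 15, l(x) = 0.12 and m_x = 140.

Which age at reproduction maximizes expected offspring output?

11

Expected offspring if breeding at age x = l(x) × m_x:
  age 10: 0.62 × 27 = 16.740
  age 11: 0.38 × 48 = 18.240
  age 12: 0.24 × 54 = 12.960
  age 13: 0.20 × 65 = 13.000
  age 14: 0.16 × 83 = 13.280
  age 15: 0.12 × 140 = 16.800
Maximum at age 11 (18.240).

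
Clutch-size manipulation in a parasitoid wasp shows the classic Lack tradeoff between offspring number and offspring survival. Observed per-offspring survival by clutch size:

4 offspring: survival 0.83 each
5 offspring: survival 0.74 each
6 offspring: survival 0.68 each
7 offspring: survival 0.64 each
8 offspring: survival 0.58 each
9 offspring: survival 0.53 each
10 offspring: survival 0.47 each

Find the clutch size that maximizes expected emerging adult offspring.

Expected emerging adult offspring = c × s(c):
  c=4: 4 × 0.83 = 3.320
  c=5: 5 × 0.74 = 3.700
  c=6: 6 × 0.68 = 4.080
  c=7: 7 × 0.64 = 4.480
  c=8: 8 × 0.58 = 4.640
  c=9: 9 × 0.53 = 4.770
  c=10: 10 × 0.47 = 4.700
Maximum at c = 9 (4.770 emerging adult offspring).

9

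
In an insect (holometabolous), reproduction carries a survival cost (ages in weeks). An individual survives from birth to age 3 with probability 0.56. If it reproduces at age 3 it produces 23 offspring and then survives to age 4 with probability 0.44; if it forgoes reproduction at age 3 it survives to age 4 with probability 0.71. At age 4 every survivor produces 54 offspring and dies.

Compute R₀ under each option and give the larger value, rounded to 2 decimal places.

26.19

breed at age 3: R₀ = 0.56 × (23 + 0.44 × 54) = 0.56 × 46.7600 = 26.1856
delay to age 4: R₀ = 0.56 × (0.71 × 54) = 0.56 × 38.3400 = 21.4704
Higher: breed at age 3 (26.1856).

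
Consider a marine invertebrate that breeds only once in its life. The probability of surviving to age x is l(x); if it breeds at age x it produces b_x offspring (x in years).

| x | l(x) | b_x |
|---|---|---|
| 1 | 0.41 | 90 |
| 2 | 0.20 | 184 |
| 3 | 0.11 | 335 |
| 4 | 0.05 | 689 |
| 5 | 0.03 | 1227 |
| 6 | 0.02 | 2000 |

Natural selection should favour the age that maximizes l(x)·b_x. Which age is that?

6

Expected offspring if breeding at age x = l(x) × b_x:
  age 1: 0.41 × 90 = 36.900
  age 2: 0.20 × 184 = 36.800
  age 3: 0.11 × 335 = 36.850
  age 4: 0.05 × 689 = 34.450
  age 5: 0.03 × 1227 = 36.810
  age 6: 0.02 × 2000 = 40.000
Maximum at age 6 (40.000).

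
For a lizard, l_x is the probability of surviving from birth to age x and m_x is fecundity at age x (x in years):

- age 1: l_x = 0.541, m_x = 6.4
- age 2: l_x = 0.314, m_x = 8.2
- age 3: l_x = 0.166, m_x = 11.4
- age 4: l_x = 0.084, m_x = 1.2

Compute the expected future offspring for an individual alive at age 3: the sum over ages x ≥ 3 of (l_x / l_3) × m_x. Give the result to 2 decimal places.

12.01

l_3 = 0.166. Conditional survival from age 3 to x is l_x / l_3.
  x=3: (0.166/0.166) × 11.4 = 11.4000
  x=4: (0.084/0.166) × 1.2 = 0.6072
Sum = 11.4000 + 0.6072 = 12.0072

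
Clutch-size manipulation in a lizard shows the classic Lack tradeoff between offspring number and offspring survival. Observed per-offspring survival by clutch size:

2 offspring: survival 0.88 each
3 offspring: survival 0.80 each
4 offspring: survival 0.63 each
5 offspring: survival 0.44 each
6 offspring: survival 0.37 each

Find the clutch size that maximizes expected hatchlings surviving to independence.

Expected hatchlings surviving to independence = c × s(c):
  c=2: 2 × 0.88 = 1.760
  c=3: 3 × 0.80 = 2.400
  c=4: 4 × 0.63 = 2.520
  c=5: 5 × 0.44 = 2.200
  c=6: 6 × 0.37 = 2.220
Maximum at c = 4 (2.520 hatchlings surviving to independence).

4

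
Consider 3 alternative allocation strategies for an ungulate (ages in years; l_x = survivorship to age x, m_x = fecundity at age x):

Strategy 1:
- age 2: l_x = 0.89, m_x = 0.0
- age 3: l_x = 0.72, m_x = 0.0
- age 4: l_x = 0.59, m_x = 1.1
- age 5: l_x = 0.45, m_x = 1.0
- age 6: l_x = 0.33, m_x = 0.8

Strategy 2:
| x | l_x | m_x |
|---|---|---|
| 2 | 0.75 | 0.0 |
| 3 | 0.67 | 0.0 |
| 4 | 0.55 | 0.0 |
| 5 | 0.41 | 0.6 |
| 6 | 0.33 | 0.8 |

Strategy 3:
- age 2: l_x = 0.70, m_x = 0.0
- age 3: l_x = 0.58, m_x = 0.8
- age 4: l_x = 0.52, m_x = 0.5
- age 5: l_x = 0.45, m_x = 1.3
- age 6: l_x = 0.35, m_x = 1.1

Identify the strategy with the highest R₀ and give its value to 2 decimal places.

Strategy 1: R₀ = 0.89×0.0 + 0.72×0.0 + 0.59×1.1 + 0.45×1.0 + 0.33×0.8 = 1.3630
Strategy 2: R₀ = 0.75×0.0 + 0.67×0.0 + 0.55×0.0 + 0.41×0.6 + 0.33×0.8 = 0.5100
Strategy 3: R₀ = 0.70×0.0 + 0.58×0.8 + 0.52×0.5 + 0.45×1.3 + 0.35×1.1 = 1.6940
Highest R₀: strategy 3 with 1.6940.

1.69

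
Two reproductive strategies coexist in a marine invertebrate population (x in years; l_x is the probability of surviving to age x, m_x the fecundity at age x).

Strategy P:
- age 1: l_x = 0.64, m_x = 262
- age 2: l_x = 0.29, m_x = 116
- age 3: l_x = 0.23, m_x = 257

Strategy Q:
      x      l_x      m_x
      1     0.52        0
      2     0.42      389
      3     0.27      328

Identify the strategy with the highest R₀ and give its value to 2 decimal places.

Strategy P: R₀ = 0.64×262 + 0.29×116 + 0.23×257 = 260.4300
Strategy Q: R₀ = 0.52×0 + 0.42×389 + 0.27×328 = 251.9400
Highest R₀: strategy P with 260.4300.

260.43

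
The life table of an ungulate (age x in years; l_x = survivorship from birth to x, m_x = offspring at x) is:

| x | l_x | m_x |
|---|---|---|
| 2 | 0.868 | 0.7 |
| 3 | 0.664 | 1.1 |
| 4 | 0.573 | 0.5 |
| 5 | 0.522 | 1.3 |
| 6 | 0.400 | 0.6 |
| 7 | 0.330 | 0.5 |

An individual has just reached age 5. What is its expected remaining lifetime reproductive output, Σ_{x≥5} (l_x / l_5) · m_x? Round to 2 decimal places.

2.08

l_5 = 0.522. Conditional survival from age 5 to x is l_x / l_5.
  x=5: (0.522/0.522) × 1.3 = 1.3000
  x=6: (0.400/0.522) × 0.6 = 0.4598
  x=7: (0.330/0.522) × 0.5 = 0.3161
Sum = 1.3000 + 0.4598 + 0.3161 = 2.0759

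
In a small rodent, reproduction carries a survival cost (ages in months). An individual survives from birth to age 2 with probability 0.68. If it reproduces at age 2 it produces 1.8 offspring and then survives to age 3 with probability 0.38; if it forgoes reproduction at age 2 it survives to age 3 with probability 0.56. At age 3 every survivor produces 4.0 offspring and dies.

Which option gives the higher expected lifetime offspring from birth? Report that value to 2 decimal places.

2.26

breed at age 2: R₀ = 0.68 × (1.8 + 0.38 × 4.0) = 0.68 × 3.3200 = 2.2576
delay to age 3: R₀ = 0.68 × (0.56 × 4.0) = 0.68 × 2.2400 = 1.5232
Higher: breed at age 2 (2.2576).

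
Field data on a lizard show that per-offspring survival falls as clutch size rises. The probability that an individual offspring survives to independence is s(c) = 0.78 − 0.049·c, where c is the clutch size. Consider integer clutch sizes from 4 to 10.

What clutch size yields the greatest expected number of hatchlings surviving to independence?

Expected hatchlings surviving to independence = c × s(c):
  c=4: 4 × 0.584 = 2.336
  c=5: 5 × 0.535 = 2.675
  c=6: 6 × 0.486 = 2.916
  c=7: 7 × 0.437 = 3.059
  c=8: 8 × 0.388 = 3.104
  c=9: 9 × 0.339 = 3.051
  c=10: 10 × 0.290 = 2.900
Maximum at c = 8 (3.104 hatchlings surviving to independence).

8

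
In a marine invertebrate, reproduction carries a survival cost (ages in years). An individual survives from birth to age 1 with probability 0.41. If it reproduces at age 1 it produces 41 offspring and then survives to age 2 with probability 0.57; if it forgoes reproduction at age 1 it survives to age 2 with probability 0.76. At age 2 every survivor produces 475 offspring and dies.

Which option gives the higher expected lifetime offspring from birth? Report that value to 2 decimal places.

breed at age 1: R₀ = 0.41 × (41 + 0.57 × 475) = 0.41 × 311.7500 = 127.8175
delay to age 2: R₀ = 0.41 × (0.76 × 475) = 0.41 × 361.0000 = 148.0100
Higher: delay to age 2 (148.0100).

148.01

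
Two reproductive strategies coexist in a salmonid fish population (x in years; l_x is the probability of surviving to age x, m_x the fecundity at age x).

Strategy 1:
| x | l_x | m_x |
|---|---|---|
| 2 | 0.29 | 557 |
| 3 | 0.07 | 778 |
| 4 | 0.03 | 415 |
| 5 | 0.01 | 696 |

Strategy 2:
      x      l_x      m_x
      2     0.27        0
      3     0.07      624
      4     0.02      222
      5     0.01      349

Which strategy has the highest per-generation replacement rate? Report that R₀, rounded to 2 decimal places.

235.40

Strategy 1: R₀ = 0.29×557 + 0.07×778 + 0.03×415 + 0.01×696 = 235.4000
Strategy 2: R₀ = 0.27×0 + 0.07×624 + 0.02×222 + 0.01×349 = 51.6100
Highest R₀: strategy 1 with 235.4000.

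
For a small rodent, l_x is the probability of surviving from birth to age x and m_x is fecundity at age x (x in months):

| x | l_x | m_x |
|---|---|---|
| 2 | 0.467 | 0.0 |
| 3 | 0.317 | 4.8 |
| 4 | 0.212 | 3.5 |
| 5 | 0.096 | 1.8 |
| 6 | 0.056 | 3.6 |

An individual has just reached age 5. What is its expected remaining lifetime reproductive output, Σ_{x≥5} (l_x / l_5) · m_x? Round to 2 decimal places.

3.90

l_5 = 0.096. Conditional survival from age 5 to x is l_x / l_5.
  x=5: (0.096/0.096) × 1.8 = 1.8000
  x=6: (0.056/0.096) × 3.6 = 2.1000
Sum = 1.8000 + 2.1000 = 3.9000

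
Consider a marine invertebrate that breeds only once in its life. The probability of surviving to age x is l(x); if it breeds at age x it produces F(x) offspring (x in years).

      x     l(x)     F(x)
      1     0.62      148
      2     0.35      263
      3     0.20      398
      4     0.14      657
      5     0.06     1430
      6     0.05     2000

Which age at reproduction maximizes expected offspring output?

6

Expected offspring if breeding at age x = l(x) × F(x):
  age 1: 0.62 × 148 = 91.760
  age 2: 0.35 × 263 = 92.050
  age 3: 0.20 × 398 = 79.600
  age 4: 0.14 × 657 = 91.980
  age 5: 0.06 × 1430 = 85.800
  age 6: 0.05 × 2000 = 100.000
Maximum at age 6 (100.000).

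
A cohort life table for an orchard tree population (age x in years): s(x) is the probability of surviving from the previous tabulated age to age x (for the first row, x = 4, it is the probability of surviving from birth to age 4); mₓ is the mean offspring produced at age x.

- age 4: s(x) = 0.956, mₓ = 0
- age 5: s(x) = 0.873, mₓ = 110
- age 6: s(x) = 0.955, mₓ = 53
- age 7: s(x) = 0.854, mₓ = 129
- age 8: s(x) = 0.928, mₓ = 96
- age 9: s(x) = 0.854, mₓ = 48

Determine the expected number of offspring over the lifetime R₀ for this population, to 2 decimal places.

Survivorship from birth: l_x = s_4·s_5·…·s_x.
  l_4 = 0.95600
  l_5 = 0.83459
  l_6 = 0.79703
  l_7 = 0.68066
  l_8 = 0.63166
  l_9 = 0.53944
R₀ = Σ l_x mₓ:
  age 4: 0.95600 × 0 = 0.0000
  age 5: 0.83459 × 110 = 91.8049
  age 6: 0.79703 × 53 = 42.2426
  age 7: 0.68066 × 129 = 87.8051
  age 8: 0.63166 × 96 = 60.6394
  age 9: 0.53944 × 48 = 25.8931
R₀ = 0.0000 + 91.8049 + 42.2426 + 87.8051 + 60.6394 + 25.8931 = 308.3851

308.39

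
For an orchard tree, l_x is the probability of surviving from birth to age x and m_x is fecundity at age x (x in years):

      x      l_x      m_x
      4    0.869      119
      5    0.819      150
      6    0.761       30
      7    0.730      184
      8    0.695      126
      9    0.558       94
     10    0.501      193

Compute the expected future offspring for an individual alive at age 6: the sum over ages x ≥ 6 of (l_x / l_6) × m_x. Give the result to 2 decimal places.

l_6 = 0.761. Conditional survival from age 6 to x is l_x / l_6.
  x=6: (0.761/0.761) × 30 = 30.0000
  x=7: (0.730/0.761) × 184 = 176.5046
  x=8: (0.695/0.761) × 126 = 115.0723
  x=9: (0.558/0.761) × 94 = 68.9251
  x=10: (0.501/0.761) × 193 = 127.0604
Sum = 30.0000 + 176.5046 + 115.0723 + 68.9251 + 127.0604 = 517.5624

517.56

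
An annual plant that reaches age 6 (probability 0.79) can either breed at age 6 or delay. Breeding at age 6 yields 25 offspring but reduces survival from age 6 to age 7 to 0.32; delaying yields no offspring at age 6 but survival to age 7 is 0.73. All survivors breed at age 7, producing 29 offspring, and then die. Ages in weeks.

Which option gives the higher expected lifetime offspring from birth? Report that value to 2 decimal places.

27.08

breed at age 6: R₀ = 0.79 × (25 + 0.32 × 29) = 0.79 × 34.2800 = 27.0812
delay to age 7: R₀ = 0.79 × (0.73 × 29) = 0.79 × 21.1700 = 16.7243
Higher: breed at age 6 (27.0812).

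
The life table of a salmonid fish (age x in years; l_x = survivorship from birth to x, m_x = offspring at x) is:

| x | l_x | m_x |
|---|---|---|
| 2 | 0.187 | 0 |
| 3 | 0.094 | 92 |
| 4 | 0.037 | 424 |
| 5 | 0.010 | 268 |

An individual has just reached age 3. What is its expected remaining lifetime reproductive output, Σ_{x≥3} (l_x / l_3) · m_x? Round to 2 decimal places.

l_3 = 0.094. Conditional survival from age 3 to x is l_x / l_3.
  x=3: (0.094/0.094) × 92 = 92.0000
  x=4: (0.037/0.094) × 424 = 166.8936
  x=5: (0.010/0.094) × 268 = 28.5106
Sum = 92.0000 + 166.8936 + 28.5106 = 287.4043

287.40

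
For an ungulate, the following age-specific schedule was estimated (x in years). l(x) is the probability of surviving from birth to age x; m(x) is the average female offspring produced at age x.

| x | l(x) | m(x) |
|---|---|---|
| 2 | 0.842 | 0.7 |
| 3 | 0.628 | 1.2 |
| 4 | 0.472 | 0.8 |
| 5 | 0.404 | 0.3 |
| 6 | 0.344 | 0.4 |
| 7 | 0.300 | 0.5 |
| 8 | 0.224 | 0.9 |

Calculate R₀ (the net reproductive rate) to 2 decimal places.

R₀ = Σ l(x) m(x):
  age 2: 0.842 × 0.7 = 0.5894
  age 3: 0.628 × 1.2 = 0.7536
  age 4: 0.472 × 0.8 = 0.3776
  age 5: 0.404 × 0.3 = 0.1212
  age 6: 0.344 × 0.4 = 0.1376
  age 7: 0.300 × 0.5 = 0.1500
  age 8: 0.224 × 0.9 = 0.2016
R₀ = 0.5894 + 0.7536 + 0.3776 + 0.1212 + 0.1376 + 0.1500 + 0.2016 = 2.3310

2.33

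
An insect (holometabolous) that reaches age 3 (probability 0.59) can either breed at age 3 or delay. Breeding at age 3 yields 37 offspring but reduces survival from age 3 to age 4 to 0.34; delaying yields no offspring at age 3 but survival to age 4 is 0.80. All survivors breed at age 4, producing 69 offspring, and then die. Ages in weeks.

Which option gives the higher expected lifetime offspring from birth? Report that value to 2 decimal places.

35.67

breed at age 3: R₀ = 0.59 × (37 + 0.34 × 69) = 0.59 × 60.4600 = 35.6714
delay to age 4: R₀ = 0.59 × (0.80 × 69) = 0.59 × 55.2000 = 32.5680
Higher: breed at age 3 (35.6714).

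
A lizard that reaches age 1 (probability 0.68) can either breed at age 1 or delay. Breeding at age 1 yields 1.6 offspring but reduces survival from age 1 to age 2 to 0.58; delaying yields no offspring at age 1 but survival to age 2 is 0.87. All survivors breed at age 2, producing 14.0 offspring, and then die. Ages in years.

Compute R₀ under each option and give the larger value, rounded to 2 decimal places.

breed at age 1: R₀ = 0.68 × (1.6 + 0.58 × 14.0) = 0.68 × 9.7200 = 6.6096
delay to age 2: R₀ = 0.68 × (0.87 × 14.0) = 0.68 × 12.1800 = 8.2824
Higher: delay to age 2 (8.2824).

8.28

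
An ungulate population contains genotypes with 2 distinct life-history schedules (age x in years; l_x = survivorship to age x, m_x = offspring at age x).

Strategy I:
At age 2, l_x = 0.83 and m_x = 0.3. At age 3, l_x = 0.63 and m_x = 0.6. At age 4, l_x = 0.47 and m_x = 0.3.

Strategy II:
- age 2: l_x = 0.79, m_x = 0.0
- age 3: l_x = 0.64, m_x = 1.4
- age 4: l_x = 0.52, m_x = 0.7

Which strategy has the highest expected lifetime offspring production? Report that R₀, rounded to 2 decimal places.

Strategy I: R₀ = 0.83×0.3 + 0.63×0.6 + 0.47×0.3 = 0.7680
Strategy II: R₀ = 0.79×0.0 + 0.64×1.4 + 0.52×0.7 = 1.2600
Highest R₀: strategy II with 1.2600.

1.26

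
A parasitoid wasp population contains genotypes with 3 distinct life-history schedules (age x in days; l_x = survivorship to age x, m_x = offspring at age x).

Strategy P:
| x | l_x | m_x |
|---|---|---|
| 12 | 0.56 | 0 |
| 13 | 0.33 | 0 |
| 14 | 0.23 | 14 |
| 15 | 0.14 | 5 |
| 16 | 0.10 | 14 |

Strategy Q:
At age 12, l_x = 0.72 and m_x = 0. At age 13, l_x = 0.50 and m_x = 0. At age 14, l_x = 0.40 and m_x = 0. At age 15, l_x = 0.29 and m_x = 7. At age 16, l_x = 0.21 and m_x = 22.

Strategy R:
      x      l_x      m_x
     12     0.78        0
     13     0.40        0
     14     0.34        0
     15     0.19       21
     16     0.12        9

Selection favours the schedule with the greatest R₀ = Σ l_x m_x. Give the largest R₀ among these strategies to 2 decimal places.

6.65

Strategy P: R₀ = 0.56×0 + 0.33×0 + 0.23×14 + 0.14×5 + 0.10×14 = 5.3200
Strategy Q: R₀ = 0.72×0 + 0.50×0 + 0.40×0 + 0.29×7 + 0.21×22 = 6.6500
Strategy R: R₀ = 0.78×0 + 0.40×0 + 0.34×0 + 0.19×21 + 0.12×9 = 5.0700
Highest R₀: strategy Q with 6.6500.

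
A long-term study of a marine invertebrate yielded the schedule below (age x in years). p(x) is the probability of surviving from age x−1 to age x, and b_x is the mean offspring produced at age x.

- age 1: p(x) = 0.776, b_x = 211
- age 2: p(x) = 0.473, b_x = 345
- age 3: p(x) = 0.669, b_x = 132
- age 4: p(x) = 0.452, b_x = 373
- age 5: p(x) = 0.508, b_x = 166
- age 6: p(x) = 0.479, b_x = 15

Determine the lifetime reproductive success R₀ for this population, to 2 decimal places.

373.95

Survivorship from birth: l_x = p_1·p_2·…·p_x.
  l_1 = 0.77600
  l_2 = 0.36705
  l_3 = 0.24556
  l_4 = 0.11099
  l_5 = 0.05638
  l_6 = 0.02701
R₀ = Σ l_x b_x:
  age 1: 0.77600 × 211 = 163.7360
  age 2: 0.36705 × 345 = 126.6322
  age 3: 0.24556 × 132 = 32.4139
  age 4: 0.11099 × 373 = 41.3993
  age 5: 0.05638 × 166 = 9.3591
  age 6: 0.02701 × 15 = 0.4052
R₀ = 163.7360 + 126.6322 + 32.4139 + 41.3993 + 9.3591 + 0.4052 = 373.9457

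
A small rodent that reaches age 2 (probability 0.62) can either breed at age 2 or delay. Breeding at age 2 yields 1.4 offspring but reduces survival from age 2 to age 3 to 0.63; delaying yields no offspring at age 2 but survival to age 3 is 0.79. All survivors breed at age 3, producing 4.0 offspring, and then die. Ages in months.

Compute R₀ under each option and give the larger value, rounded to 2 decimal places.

breed at age 2: R₀ = 0.62 × (1.4 + 0.63 × 4.0) = 0.62 × 3.9200 = 2.4304
delay to age 3: R₀ = 0.62 × (0.79 × 4.0) = 0.62 × 3.1600 = 1.9592
Higher: breed at age 2 (2.4304).

2.43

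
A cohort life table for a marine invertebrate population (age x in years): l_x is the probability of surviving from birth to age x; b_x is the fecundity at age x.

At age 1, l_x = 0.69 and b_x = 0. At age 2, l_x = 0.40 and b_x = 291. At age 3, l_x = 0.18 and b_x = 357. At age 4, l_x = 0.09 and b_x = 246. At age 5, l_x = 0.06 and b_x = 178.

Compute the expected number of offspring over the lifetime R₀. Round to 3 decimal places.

213.480

R₀ = Σ l_x b_x:
  age 1: 0.69 × 0 = 0.0000
  age 2: 0.40 × 291 = 116.4000
  age 3: 0.18 × 357 = 64.2600
  age 4: 0.09 × 246 = 22.1400
  age 5: 0.06 × 178 = 10.6800
R₀ = 0.0000 + 116.4000 + 64.2600 + 22.1400 + 10.6800 = 213.4800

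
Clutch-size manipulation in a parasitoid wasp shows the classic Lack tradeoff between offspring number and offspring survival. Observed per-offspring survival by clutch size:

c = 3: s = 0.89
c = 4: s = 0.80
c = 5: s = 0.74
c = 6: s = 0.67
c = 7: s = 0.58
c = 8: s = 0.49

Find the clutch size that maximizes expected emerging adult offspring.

7

Expected emerging adult offspring = c × s(c):
  c=3: 3 × 0.89 = 2.670
  c=4: 4 × 0.80 = 3.200
  c=5: 5 × 0.74 = 3.700
  c=6: 6 × 0.67 = 4.020
  c=7: 7 × 0.58 = 4.060
  c=8: 8 × 0.49 = 3.920
Maximum at c = 7 (4.060 emerging adult offspring).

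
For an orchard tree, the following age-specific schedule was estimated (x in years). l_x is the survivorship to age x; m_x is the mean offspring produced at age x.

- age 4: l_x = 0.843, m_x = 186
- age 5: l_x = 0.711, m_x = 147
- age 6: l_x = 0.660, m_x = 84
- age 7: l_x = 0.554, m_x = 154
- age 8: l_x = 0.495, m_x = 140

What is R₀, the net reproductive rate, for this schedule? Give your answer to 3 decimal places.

R₀ = Σ l_x m_x:
  age 4: 0.843 × 186 = 156.7980
  age 5: 0.711 × 147 = 104.5170
  age 6: 0.660 × 84 = 55.4400
  age 7: 0.554 × 154 = 85.3160
  age 8: 0.495 × 140 = 69.3000
R₀ = 156.7980 + 104.5170 + 55.4400 + 85.3160 + 69.3000 = 471.3710

471.371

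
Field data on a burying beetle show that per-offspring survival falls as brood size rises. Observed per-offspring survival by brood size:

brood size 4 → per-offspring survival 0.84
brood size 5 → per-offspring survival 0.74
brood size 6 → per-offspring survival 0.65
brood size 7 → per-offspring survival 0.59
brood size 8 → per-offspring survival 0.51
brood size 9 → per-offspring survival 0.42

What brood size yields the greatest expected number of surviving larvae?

Expected surviving larvae = c × s(c):
  c=4: 4 × 0.84 = 3.360
  c=5: 5 × 0.74 = 3.700
  c=6: 6 × 0.65 = 3.900
  c=7: 7 × 0.59 = 4.130
  c=8: 8 × 0.51 = 4.080
  c=9: 9 × 0.42 = 3.780
Maximum at c = 7 (4.130 surviving larvae).

7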